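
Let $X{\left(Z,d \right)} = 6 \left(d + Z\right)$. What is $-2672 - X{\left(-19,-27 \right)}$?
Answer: $-2396$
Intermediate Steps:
$X{\left(Z,d \right)} = 6 Z + 6 d$ ($X{\left(Z,d \right)} = 6 \left(Z + d\right) = 6 Z + 6 d$)
$-2672 - X{\left(-19,-27 \right)} = -2672 - \left(6 \left(-19\right) + 6 \left(-27\right)\right) = -2672 - \left(-114 - 162\right) = -2672 - -276 = -2672 + 276 = -2396$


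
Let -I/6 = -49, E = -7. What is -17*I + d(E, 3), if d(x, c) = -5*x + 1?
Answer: -4962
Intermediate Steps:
d(x, c) = 1 - 5*x
I = 294 (I = -6*(-49) = 294)
-17*I + d(E, 3) = -17*294 + (1 - 5*(-7)) = -4998 + (1 + 35) = -4998 + 36 = -4962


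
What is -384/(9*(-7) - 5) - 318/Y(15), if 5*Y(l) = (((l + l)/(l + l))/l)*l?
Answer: -26934/17 ≈ -1584.4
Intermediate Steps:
Y(l) = ⅕ (Y(l) = ((((l + l)/(l + l))/l)*l)/5 = ((((2*l)/((2*l)))/l)*l)/5 = ((((2*l)*(1/(2*l)))/l)*l)/5 = ((1/l)*l)/5 = (l/l)/5 = (⅕)*1 = ⅕)
-384/(9*(-7) - 5) - 318/Y(15) = -384/(9*(-7) - 5) - 318/⅕ = -384/(-63 - 5) - 318*5 = -384/(-68) - 1590 = -384*(-1/68) - 1590 = 96/17 - 1590 = -26934/17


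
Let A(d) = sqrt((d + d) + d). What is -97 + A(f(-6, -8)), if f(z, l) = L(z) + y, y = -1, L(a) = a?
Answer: -97 + I*sqrt(21) ≈ -97.0 + 4.5826*I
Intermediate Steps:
f(z, l) = -1 + z (f(z, l) = z - 1 = -1 + z)
A(d) = sqrt(3)*sqrt(d) (A(d) = sqrt(2*d + d) = sqrt(3*d) = sqrt(3)*sqrt(d))
-97 + A(f(-6, -8)) = -97 + sqrt(3)*sqrt(-1 - 6) = -97 + sqrt(3)*sqrt(-7) = -97 + sqrt(3)*(I*sqrt(7)) = -97 + I*sqrt(21)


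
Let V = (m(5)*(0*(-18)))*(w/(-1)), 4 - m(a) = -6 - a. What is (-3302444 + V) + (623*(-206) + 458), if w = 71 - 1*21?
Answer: -3430324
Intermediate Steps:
w = 50 (w = 71 - 21 = 50)
m(a) = 10 + a (m(a) = 4 - (-6 - a) = 4 + (6 + a) = 10 + a)
V = 0 (V = ((10 + 5)*(0*(-18)))*(50/(-1)) = (15*0)*(50*(-1)) = 0*(-50) = 0)
(-3302444 + V) + (623*(-206) + 458) = (-3302444 + 0) + (623*(-206) + 458) = -3302444 + (-128338 + 458) = -3302444 - 127880 = -3430324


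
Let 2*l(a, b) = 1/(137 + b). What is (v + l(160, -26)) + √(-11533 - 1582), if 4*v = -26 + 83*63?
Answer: 577535/444 + I*√13115 ≈ 1300.8 + 114.52*I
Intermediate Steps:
l(a, b) = 1/(2*(137 + b))
v = 5203/4 (v = (-26 + 83*63)/4 = (-26 + 5229)/4 = (¼)*5203 = 5203/4 ≈ 1300.8)
(v + l(160, -26)) + √(-11533 - 1582) = (5203/4 + 1/(2*(137 - 26))) + √(-11533 - 1582) = (5203/4 + (½)/111) + √(-13115) = (5203/4 + (½)*(1/111)) + I*√13115 = (5203/4 + 1/222) + I*√13115 = 577535/444 + I*√13115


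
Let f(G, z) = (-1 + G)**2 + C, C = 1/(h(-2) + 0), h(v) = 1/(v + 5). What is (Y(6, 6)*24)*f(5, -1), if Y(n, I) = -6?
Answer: -2736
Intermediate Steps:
h(v) = 1/(5 + v)
C = 3 (C = 1/(1/(5 - 2) + 0) = 1/(1/3 + 0) = 1/(1/3) = 3)
f(G, z) = 3 + (-1 + G)**2 (f(G, z) = (-1 + G)**2 + 3 = 3 + (-1 + G)**2)
(Y(6, 6)*24)*f(5, -1) = (-6*24)*(3 + (-1 + 5)**2) = -144*(3 + 4**2) = -144*(3 + 16) = -144*19 = -2736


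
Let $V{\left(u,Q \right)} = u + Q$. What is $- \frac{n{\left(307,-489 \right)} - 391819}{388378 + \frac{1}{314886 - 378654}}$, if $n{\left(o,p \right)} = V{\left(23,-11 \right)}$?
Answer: $\frac{24984748776}{24766088303} \approx 1.0088$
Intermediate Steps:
$V{\left(u,Q \right)} = Q + u$
$n{\left(o,p \right)} = 12$ ($n{\left(o,p \right)} = -11 + 23 = 12$)
$- \frac{n{\left(307,-489 \right)} - 391819}{388378 + \frac{1}{314886 - 378654}} = - \frac{12 - 391819}{388378 + \frac{1}{314886 - 378654}} = - \frac{-391807}{388378 + \frac{1}{-63768}} = - \frac{-391807}{388378 - \frac{1}{63768}} = - \frac{-391807}{\frac{24766088303}{63768}} = - \frac{\left(-391807\right) 63768}{24766088303} = \left(-1\right) \left(- \frac{24984748776}{24766088303}\right) = \frac{24984748776}{24766088303}$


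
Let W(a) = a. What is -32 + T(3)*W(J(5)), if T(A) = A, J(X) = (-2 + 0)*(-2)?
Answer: -20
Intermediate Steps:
J(X) = 4 (J(X) = -2*(-2) = 4)
-32 + T(3)*W(J(5)) = -32 + 3*4 = -32 + 12 = -20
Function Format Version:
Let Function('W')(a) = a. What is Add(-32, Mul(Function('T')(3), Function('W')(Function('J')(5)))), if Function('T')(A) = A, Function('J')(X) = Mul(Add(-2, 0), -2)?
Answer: -20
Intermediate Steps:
Function('J')(X) = 4 (Function('J')(X) = Mul(-2, -2) = 4)
Add(-32, Mul(Function('T')(3), Function('W')(Function('J')(5)))) = Add(-32, Mul(3, 4)) = Add(-32, 12) = -20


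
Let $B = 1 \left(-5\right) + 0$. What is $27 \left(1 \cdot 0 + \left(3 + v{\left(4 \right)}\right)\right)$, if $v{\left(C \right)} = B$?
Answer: $-54$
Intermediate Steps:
$B = -5$ ($B = -5 + 0 = -5$)
$v{\left(C \right)} = -5$
$27 \left(1 \cdot 0 + \left(3 + v{\left(4 \right)}\right)\right) = 27 \left(1 \cdot 0 + \left(3 - 5\right)\right) = 27 \left(0 - 2\right) = 27 \left(-2\right) = -54$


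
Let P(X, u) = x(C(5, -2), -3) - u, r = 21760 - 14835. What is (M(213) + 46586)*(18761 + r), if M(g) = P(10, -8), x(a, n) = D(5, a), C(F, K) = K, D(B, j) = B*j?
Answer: 1196556624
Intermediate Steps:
x(a, n) = 5*a
r = 6925
P(X, u) = -10 - u (P(X, u) = 5*(-2) - u = -10 - u)
M(g) = -2 (M(g) = -10 - 1*(-8) = -10 + 8 = -2)
(M(213) + 46586)*(18761 + r) = (-2 + 46586)*(18761 + 6925) = 46584*25686 = 1196556624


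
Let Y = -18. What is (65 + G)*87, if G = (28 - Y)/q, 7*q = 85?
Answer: 508689/85 ≈ 5984.6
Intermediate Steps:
q = 85/7 (q = (1/7)*85 = 85/7 ≈ 12.143)
G = 322/85 (G = (28 - 1*(-18))/(85/7) = (28 + 18)*(7/85) = 46*(7/85) = 322/85 ≈ 3.7882)
(65 + G)*87 = (65 + 322/85)*87 = (5847/85)*87 = 508689/85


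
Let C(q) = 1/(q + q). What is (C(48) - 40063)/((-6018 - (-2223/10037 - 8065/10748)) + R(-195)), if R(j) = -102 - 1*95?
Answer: 103725653036693/16088517963144 ≈ 6.4472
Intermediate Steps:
C(q) = 1/(2*q)
R(j) = -197 (R(j) = -102 - 95 = -197)
(C(48) - 40063)/((-6018 - (-2223/10037 - 8065/10748)) + R(-195)) = ((1/2)/48 - 40063)/((-6018 - (-2223/10037 - 8065/10748)) - 197) = ((1/2)*(1/48) - 40063)/((-6018 - (-2223*1/10037 - 8065*1/10748)) - 197) = (1/96 - 40063)/((-6018 - (-2223/10037 - 8065/10748)) - 197) = -3846047/(96*((-6018 - 1*(-104841209/107877676)) - 197)) = -3846047/(96*((-6018 + 104841209/107877676) - 197)) = -3846047/(96*(-649103012959/107877676 - 197)) = -3846047/(96*(-670354915131/107877676)) = -3846047/96*(-107877676/670354915131) = 103725653036693/16088517963144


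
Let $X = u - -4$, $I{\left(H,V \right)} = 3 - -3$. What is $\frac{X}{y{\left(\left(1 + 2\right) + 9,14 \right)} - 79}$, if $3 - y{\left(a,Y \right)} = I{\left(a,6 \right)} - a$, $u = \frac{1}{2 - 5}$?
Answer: $- \frac{11}{210} \approx -0.052381$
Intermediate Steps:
$I{\left(H,V \right)} = 6$ ($I{\left(H,V \right)} = 3 + 3 = 6$)
$u = - \frac{1}{3}$ ($u = \frac{1}{-3} = - \frac{1}{3} \approx -0.33333$)
$y{\left(a,Y \right)} = -3 + a$ ($y{\left(a,Y \right)} = 3 - \left(6 - a\right) = 3 + \left(-6 + a\right) = -3 + a$)
$X = \frac{11}{3}$ ($X = - \frac{1}{3} - -4 = - \frac{1}{3} + 4 = \frac{11}{3} \approx 3.6667$)
$\frac{X}{y{\left(\left(1 + 2\right) + 9,14 \right)} - 79} = \frac{11}{3 \left(\left(-3 + \left(\left(1 + 2\right) + 9\right)\right) - 79\right)} = \frac{11}{3 \left(\left(-3 + \left(3 + 9\right)\right) - 79\right)} = \frac{11}{3 \left(\left(-3 + 12\right) - 79\right)} = \frac{11}{3 \left(9 - 79\right)} = \frac{11}{3 \left(-70\right)} = \frac{11}{3} \left(- \frac{1}{70}\right) = - \frac{11}{210}$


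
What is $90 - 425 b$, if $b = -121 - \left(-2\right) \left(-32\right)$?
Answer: $78715$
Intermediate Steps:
$b = -185$ ($b = -121 - 64 = -185$)
$90 - 425 b = 90 - -78625 = 90 + 78625 = 78715$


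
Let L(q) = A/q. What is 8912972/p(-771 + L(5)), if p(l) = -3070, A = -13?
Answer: -4456486/1535 ≈ -2903.3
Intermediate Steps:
L(q) = -13/q
8912972/p(-771 + L(5)) = 8912972/(-3070) = 8912972*(-1/3070) = -4456486/1535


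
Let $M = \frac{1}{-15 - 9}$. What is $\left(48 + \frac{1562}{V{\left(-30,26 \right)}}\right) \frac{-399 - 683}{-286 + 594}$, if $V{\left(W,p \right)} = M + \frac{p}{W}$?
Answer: $\frac{49287264}{8393} \approx 5872.4$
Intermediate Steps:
$M = - \frac{1}{24}$ ($M = \frac{1}{-24} = - \frac{1}{24} \approx -0.041667$)
$V{\left(W,p \right)} = - \frac{1}{24} + \frac{p}{W}$
$\left(48 + \frac{1562}{V{\left(-30,26 \right)}}\right) \frac{-399 - 683}{-286 + 594} = \left(48 + \frac{1562}{\frac{1}{-30} \left(26 - - \frac{5}{4}\right)}\right) \frac{-399 - 683}{-286 + 594} = \left(48 + \frac{1562}{\left(- \frac{1}{30}\right) \left(26 + \frac{5}{4}\right)}\right) \left(- \frac{1082}{308}\right) = \left(48 + \frac{1562}{\left(- \frac{1}{30}\right) \frac{109}{4}}\right) \left(\left(-1082\right) \frac{1}{308}\right) = \left(48 + \frac{1562}{- \frac{109}{120}}\right) \left(- \frac{541}{154}\right) = \left(48 + 1562 \left(- \frac{120}{109}\right)\right) \left(- \frac{541}{154}\right) = \left(48 - \frac{187440}{109}\right) \left(- \frac{541}{154}\right) = \left(- \frac{182208}{109}\right) \left(- \frac{541}{154}\right) = \frac{49287264}{8393}$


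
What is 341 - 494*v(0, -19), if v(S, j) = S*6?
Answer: 341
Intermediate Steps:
v(S, j) = 6*S
341 - 494*v(0, -19) = 341 - 2964*0 = 341 - 494*0 = 341 + 0 = 341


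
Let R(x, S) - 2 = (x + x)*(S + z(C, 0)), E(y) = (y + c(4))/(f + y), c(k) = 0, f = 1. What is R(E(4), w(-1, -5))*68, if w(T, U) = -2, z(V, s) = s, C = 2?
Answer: -408/5 ≈ -81.600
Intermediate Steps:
E(y) = y/(1 + y) (E(y) = (y + 0)/(1 + y) = y/(1 + y))
R(x, S) = 2 + 2*S*x (R(x, S) = 2 + (x + x)*(S + 0) = 2 + (2*x)*S = 2 + 2*S*x)
R(E(4), w(-1, -5))*68 = (2 + 2*(-2)*(4/(1 + 4)))*68 = (2 + 2*(-2)*(4/5))*68 = (2 + 2*(-2)*(4*(⅕)))*68 = (2 + 2*(-2)*(⅘))*68 = (2 - 16/5)*68 = -6/5*68 = -408/5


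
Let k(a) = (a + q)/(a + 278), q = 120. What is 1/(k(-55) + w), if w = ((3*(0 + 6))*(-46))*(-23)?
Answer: 223/4246877 ≈ 5.2509e-5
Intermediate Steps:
k(a) = (120 + a)/(278 + a) (k(a) = (a + 120)/(a + 278) = (120 + a)/(278 + a))
w = 19044 (w = ((3*6)*(-46))*(-23) = (18*(-46))*(-23) = -828*(-23) = 19044)
1/(k(-55) + w) = 1/((120 - 55)/(278 - 55) + 19044) = 1/(65/223 + 19044) = 1/(4246877/223) = 223/4246877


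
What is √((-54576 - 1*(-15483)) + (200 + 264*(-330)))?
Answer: I*√126013 ≈ 354.98*I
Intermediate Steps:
√((-54576 - 1*(-15483)) + (200 + 264*(-330))) = √((-54576 + 15483) + (200 - 87120)) = √(-39093 - 86920) = √(-126013) = I*√126013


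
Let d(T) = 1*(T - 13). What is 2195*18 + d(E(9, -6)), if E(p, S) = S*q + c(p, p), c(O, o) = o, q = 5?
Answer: 39476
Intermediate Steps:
E(p, S) = p + 5*S (E(p, S) = S*5 + p = 5*S + p = p + 5*S)
d(T) = -13 + T (d(T) = 1*(-13 + T) = -13 + T)
2195*18 + d(E(9, -6)) = 2195*18 + (-13 + (9 + 5*(-6))) = 39510 + (-13 + (9 - 30)) = 39510 + (-13 - 21) = 39510 - 34 = 39476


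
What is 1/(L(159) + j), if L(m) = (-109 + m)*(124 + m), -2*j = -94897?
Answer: 2/123197 ≈ 1.6234e-5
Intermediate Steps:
j = 94897/2 (j = -½*(-94897) = 94897/2 ≈ 47449.)
1/(L(159) + j) = 1/((-13516 + 159² + 15*159) + 94897/2) = 1/((-13516 + 25281 + 2385) + 94897/2) = 1/(14150 + 94897/2) = 1/(123197/2) = 2/123197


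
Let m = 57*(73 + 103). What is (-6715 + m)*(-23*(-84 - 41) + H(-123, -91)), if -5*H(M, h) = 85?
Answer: 9479986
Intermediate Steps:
H(M, h) = -17 (H(M, h) = -⅕*85 = -17)
m = 10032 (m = 57*176 = 10032)
(-6715 + m)*(-23*(-84 - 41) + H(-123, -91)) = (-6715 + 10032)*(-23*(-84 - 41) - 17) = 3317*(-23*(-125) - 17) = 3317*(2875 - 17) = 3317*2858 = 9479986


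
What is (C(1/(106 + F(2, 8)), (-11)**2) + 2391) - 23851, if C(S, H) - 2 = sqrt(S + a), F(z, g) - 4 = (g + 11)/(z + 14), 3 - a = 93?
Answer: -21458 + I*sqrt(284807226)/1779 ≈ -21458.0 + 9.4864*I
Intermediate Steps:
a = -90 (a = 3 - 1*93 = 3 - 93 = -90)
F(z, g) = 4 + (11 + g)/(14 + z) (F(z, g) = 4 + (g + 11)/(z + 14) = 4 + (11 + g)/(14 + z))
C(S, H) = 2 + sqrt(-90 + S) (C(S, H) = 2 + sqrt(S - 90) = 2 + sqrt(-90 + S))
(C(1/(106 + F(2, 8)), (-11)**2) + 2391) - 23851 = ((2 + sqrt(-90 + 1/(106 + (67 + 8 + 4*2)/(14 + 2)))) + 2391) - 23851 = ((2 + sqrt(-90 + 1/(106 + (67 + 8 + 8)/16))) + 2391) - 23851 = ((2 + sqrt(-90 + 1/(106 + (1/16)*83))) + 2391) - 23851 = ((2 + sqrt(-90 + 1/(106 + 83/16))) + 2391) - 23851 = ((2 + sqrt(-90 + 1/(1779/16))) + 2391) - 23851 = ((2 + sqrt(-90 + 16/1779)) + 2391) - 23851 = ((2 + sqrt(-160094/1779)) + 2391) - 23851 = ((2 + I*sqrt(284807226)/1779) + 2391) - 23851 = (2393 + I*sqrt(284807226)/1779) - 23851 = -21458 + I*sqrt(284807226)/1779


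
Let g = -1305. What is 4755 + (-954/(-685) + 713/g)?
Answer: 850273988/178785 ≈ 4755.8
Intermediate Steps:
4755 + (-954/(-685) + 713/g) = 4755 + (-954/(-685) + 713/(-1305)) = 4755 + (-954*(-1/685) + 713*(-1/1305)) = 4755 + (954/685 - 713/1305) = 4755 + 151313/178785 = 850273988/178785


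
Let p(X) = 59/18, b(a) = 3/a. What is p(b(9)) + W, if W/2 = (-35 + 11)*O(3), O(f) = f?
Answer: -2533/18 ≈ -140.72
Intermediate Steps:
W = -144 (W = 2*((-35 + 11)*3) = 2*(-24*3) = 2*(-72) = -144)
p(X) = 59/18 (p(X) = 59*(1/18) = 59/18)
p(b(9)) + W = 59/18 - 144 = -2533/18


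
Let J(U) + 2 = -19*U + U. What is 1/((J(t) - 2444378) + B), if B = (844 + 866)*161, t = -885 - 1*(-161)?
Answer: -1/2156038 ≈ -4.6381e-7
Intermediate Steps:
t = -724 (t = -885 + 161 = -724)
B = 275310 (B = 1710*161 = 275310)
J(U) = -2 - 18*U (J(U) = -2 + (-19*U + U) = -2 - 18*U)
1/((J(t) - 2444378) + B) = 1/(((-2 - 18*(-724)) - 2444378) + 275310) = 1/(((-2 + 13032) - 2444378) + 275310) = 1/((13030 - 2444378) + 275310) = 1/(-2431348 + 275310) = 1/(-2156038) = -1/2156038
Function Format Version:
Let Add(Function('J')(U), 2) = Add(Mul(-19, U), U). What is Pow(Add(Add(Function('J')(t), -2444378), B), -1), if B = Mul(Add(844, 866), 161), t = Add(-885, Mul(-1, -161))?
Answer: Rational(-1, 2156038) ≈ -4.6381e-7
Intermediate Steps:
t = -724 (t = Add(-885, 161) = -724)
B = 275310 (B = Mul(1710, 161) = 275310)
Function('J')(U) = Add(-2, Mul(-18, U)) (Function('J')(U) = Add(-2, Add(Mul(-19, U), U)) = Add(-2, Mul(-18, U)))
Pow(Add(Add(Function('J')(t), -2444378), B), -1) = Pow(Add(Add(Add(-2, Mul(-18, -724)), -2444378), 275310), -1) = Pow(Add(Add(Add(-2, 13032), -2444378), 275310), -1) = Pow(Add(Add(13030, -2444378), 275310), -1) = Pow(Add(-2431348, 275310), -1) = Pow(-2156038, -1) = Rational(-1, 2156038)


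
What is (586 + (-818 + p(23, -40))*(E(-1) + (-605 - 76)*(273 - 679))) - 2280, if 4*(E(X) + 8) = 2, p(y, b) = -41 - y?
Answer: -243855731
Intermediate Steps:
E(X) = -15/2 (E(X) = -8 + (¼)*2 = -8 + ½ = -15/2)
(586 + (-818 + p(23, -40))*(E(-1) + (-605 - 76)*(273 - 679))) - 2280 = (586 + (-818 + (-41 - 1*23))*(-15/2 + (-605 - 76)*(273 - 679))) - 2280 = (586 + (-818 + (-41 - 23))*(-15/2 - 681*(-406))) - 2280 = (586 + (-818 - 64)*(-15/2 + 276486)) - 2280 = (586 - 882*552957/2) - 2280 = (586 - 243854037) - 2280 = -243853451 - 2280 = -243855731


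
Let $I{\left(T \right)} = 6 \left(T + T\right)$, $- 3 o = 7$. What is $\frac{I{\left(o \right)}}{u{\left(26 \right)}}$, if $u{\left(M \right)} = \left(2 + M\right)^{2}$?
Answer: $- \frac{1}{28} \approx -0.035714$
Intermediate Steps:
$o = - \frac{7}{3}$ ($o = \left(- \frac{1}{3}\right) 7 = - \frac{7}{3} \approx -2.3333$)
$I{\left(T \right)} = 12 T$ ($I{\left(T \right)} = 6 \cdot 2 T = 12 T$)
$\frac{I{\left(o \right)}}{u{\left(26 \right)}} = \frac{12 \left(- \frac{7}{3}\right)}{\left(2 + 26\right)^{2}} = - \frac{28}{28^{2}} = - \frac{28}{784} = \left(-28\right) \frac{1}{784} = - \frac{1}{28}$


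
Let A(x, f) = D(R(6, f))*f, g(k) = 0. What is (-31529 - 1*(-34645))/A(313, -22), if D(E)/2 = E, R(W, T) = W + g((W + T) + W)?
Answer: -779/66 ≈ -11.803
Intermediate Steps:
R(W, T) = W (R(W, T) = W + 0 = W)
D(E) = 2*E
A(x, f) = 12*f (A(x, f) = (2*6)*f = 12*f)
(-31529 - 1*(-34645))/A(313, -22) = (-31529 - 1*(-34645))/((12*(-22))) = (-31529 + 34645)/(-264) = 3116*(-1/264) = -779/66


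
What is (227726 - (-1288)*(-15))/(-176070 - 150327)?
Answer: -208406/326397 ≈ -0.63850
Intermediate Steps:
(227726 - (-1288)*(-15))/(-176070 - 150327) = (227726 - 1288*15)/(-326397) = (227726 - 19320)*(-1/326397) = 208406*(-1/326397) = -208406/326397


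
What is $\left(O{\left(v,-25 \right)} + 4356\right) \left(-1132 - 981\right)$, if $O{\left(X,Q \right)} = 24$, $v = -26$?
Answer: $-9254940$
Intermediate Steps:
$\left(O{\left(v,-25 \right)} + 4356\right) \left(-1132 - 981\right) = \left(24 + 4356\right) \left(-1132 - 981\right) = 4380 \left(-2113\right) = -9254940$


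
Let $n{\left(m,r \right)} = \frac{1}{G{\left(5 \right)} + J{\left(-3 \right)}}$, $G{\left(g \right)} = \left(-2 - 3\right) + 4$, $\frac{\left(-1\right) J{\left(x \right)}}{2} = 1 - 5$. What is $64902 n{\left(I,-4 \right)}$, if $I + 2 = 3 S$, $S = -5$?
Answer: $\frac{64902}{7} \approx 9271.7$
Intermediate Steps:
$I = -17$ ($I = -2 + 3 \left(-5\right) = -2 - 15 = -17$)
$J{\left(x \right)} = 8$ ($J{\left(x \right)} = - 2 \left(1 - 5\right) = \left(-2\right) \left(-4\right) = 8$)
$G{\left(g \right)} = -1$ ($G{\left(g \right)} = -5 + 4 = -1$)
$n{\left(m,r \right)} = \frac{1}{7}$ ($n{\left(m,r \right)} = \frac{1}{-1 + 8} = \frac{1}{7}$)
$64902 n{\left(I,-4 \right)} = 64902 \cdot \frac{1}{7} = \frac{64902}{7}$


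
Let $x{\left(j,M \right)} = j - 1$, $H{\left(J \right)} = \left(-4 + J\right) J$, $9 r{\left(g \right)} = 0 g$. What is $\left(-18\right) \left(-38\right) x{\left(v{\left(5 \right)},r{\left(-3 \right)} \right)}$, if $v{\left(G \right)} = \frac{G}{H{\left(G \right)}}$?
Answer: $0$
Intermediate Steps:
$r{\left(g \right)} = 0$ ($r{\left(g \right)} = \frac{0 g}{9} = \frac{1}{9} \cdot 0 = 0$)
$H{\left(J \right)} = J \left(-4 + J\right)$
$v{\left(G \right)} = \frac{1}{-4 + G}$ ($v{\left(G \right)} = \frac{G}{G \left(-4 + G\right)} = G \frac{1}{G \left(-4 + G\right)} = \frac{1}{-4 + G}$)
$x{\left(j,M \right)} = -1 + j$ ($x{\left(j,M \right)} = j - 1 = -1 + j$)
$\left(-18\right) \left(-38\right) x{\left(v{\left(5 \right)},r{\left(-3 \right)} \right)} = \left(-18\right) \left(-38\right) \left(-1 + \frac{1}{-4 + 5}\right) = 684 \left(-1 + 1^{-1}\right) = 684 \left(-1 + 1\right) = 684 \cdot 0 = 0$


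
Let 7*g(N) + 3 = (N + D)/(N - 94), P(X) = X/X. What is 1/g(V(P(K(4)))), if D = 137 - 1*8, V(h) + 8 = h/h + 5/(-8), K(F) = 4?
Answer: -5691/3410 ≈ -1.6689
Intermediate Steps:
P(X) = 1
V(h) = -61/8 (V(h) = -8 + (h/h + 5/(-8)) = -8 + (1 + 5*(-1/8)) = -8 + (1 - 5/8) = -8 + 3/8 = -61/8)
D = 129 (D = 137 - 8 = 129)
g(N) = -3/7 + (129 + N)/(7*(-94 + N)) (g(N) = -3/7 + ((N + 129)/(N - 94))/7 = -3/7 + ((129 + N)/(-94 + N))/7 = -3/7 + (129 + N)/(7*(-94 + N)))
1/g(V(P(K(4)))) = 1/((411 - 2*(-61/8))/(7*(-94 - 61/8))) = 1/((411 + 61/4)/(7*(-813/8))) = 1/((1/7)*(-8/813)*(1705/4)) = 1/(-3410/5691) = -5691/3410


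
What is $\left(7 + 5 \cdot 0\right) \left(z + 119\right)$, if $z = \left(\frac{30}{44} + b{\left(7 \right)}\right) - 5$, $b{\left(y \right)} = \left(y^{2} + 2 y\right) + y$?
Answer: $\frac{28441}{22} \approx 1292.8$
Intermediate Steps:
$b{\left(y \right)} = y^{2} + 3 y$
$z = \frac{1445}{22}$ ($z = \left(\frac{30}{44} + 7 \left(3 + 7\right)\right) - 5 = \left(30 \cdot \frac{1}{44} + 7 \cdot 10\right) - 5 = \left(\frac{15}{22} + 70\right) - 5 = \frac{1555}{22} - 5 = \frac{1445}{22} \approx 65.682$)
$\left(7 + 5 \cdot 0\right) \left(z + 119\right) = \left(7 + 5 \cdot 0\right) \left(\frac{1445}{22} + 119\right) = \left(7 + 0\right) \frac{4063}{22} = 7 \cdot \frac{4063}{22} = \frac{28441}{22}$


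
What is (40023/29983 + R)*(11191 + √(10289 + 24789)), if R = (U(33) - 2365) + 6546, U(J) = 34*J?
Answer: 1779815207552/29983 + 159039872*√35078/29983 ≈ 6.0354e+7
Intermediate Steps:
R = 5303 (R = (34*33 - 2365) + 6546 = (1122 - 2365) + 6546 = -1243 + 6546 = 5303)
(40023/29983 + R)*(11191 + √(10289 + 24789)) = (40023/29983 + 5303)*(11191 + √(10289 + 24789)) = (40023*(1/29983) + 5303)*(11191 + √35078) = (40023/29983 + 5303)*(11191 + √35078) = 159039872*(11191 + √35078)/29983 = 1779815207552/29983 + 159039872*√35078/29983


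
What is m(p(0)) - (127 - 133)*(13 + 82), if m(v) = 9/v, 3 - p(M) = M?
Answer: 573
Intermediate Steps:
p(M) = 3 - M
m(p(0)) - (127 - 133)*(13 + 82) = 9/(3 - 1*0) - (127 - 133)*(13 + 82) = 9/(3 + 0) - (-6)*95 = 9/3 - 1*(-570) = 9*(⅓) + 570 = 3 + 570 = 573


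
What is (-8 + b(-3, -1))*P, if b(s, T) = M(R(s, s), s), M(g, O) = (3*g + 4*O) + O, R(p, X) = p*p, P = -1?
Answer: -4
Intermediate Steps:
R(p, X) = p²
M(g, O) = 3*g + 5*O
b(s, T) = 3*s² + 5*s
(-8 + b(-3, -1))*P = (-8 - 3*(5 + 3*(-3)))*(-1) = (-8 - 3*(5 - 9))*(-1) = (-8 - 3*(-4))*(-1) = (-8 + 12)*(-1) = 4*(-1) = -4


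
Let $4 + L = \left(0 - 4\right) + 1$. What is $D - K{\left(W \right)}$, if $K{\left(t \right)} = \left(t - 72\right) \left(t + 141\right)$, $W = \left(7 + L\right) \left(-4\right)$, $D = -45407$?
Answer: $-35255$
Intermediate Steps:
$L = -7$ ($L = -4 + \left(\left(0 - 4\right) + 1\right) = -4 + \left(-4 + 1\right) = -4 - 3 = -7$)
$W = 0$ ($W = \left(7 - 7\right) \left(-4\right) = 0 \left(-4\right) = 0$)
$K{\left(t \right)} = \left(-72 + t\right) \left(141 + t\right)$
$D - K{\left(W \right)} = -45407 - \left(-10152 + 0^{2} + 69 \cdot 0\right) = -45407 - \left(-10152 + 0 + 0\right) = -45407 - -10152 = -45407 + 10152 = -35255$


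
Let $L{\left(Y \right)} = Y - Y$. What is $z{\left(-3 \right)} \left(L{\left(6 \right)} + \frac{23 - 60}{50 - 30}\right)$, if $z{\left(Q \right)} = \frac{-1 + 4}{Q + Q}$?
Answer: $\frac{37}{40} \approx 0.925$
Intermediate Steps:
$z{\left(Q \right)} = \frac{3}{2 Q}$
$L{\left(Y \right)} = 0$
$z{\left(-3 \right)} \left(L{\left(6 \right)} + \frac{23 - 60}{50 - 30}\right) = \frac{3}{2 \left(-3\right)} \left(0 + \frac{23 - 60}{50 - 30}\right) = \frac{3}{2} \left(- \frac{1}{3}\right) \left(0 - \frac{37}{20}\right) = - \frac{0 - \frac{37}{20}}{2} = \left(- \frac{1}{2}\right) \left(- \frac{37}{20}\right) = \frac{37}{40}$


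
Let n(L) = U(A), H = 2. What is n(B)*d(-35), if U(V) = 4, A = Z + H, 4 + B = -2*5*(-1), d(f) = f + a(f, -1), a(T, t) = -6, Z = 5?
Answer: -164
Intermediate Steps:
d(f) = -6 + f (d(f) = f - 6 = -6 + f)
B = 6 (B = -4 - 2*5*(-1) = -4 - 10*(-1) = -4 + 10 = 6)
A = 7 (A = 5 + 2 = 7)
n(L) = 4
n(B)*d(-35) = 4*(-6 - 35) = 4*(-41) = -164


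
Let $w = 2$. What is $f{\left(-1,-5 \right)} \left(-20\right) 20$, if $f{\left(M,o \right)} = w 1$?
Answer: $-800$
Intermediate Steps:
$f{\left(M,o \right)} = 2$ ($f{\left(M,o \right)} = 2 \cdot 1 = 2$)
$f{\left(-1,-5 \right)} \left(-20\right) 20 = 2 \left(-20\right) 20 = \left(-40\right) 20 = -800$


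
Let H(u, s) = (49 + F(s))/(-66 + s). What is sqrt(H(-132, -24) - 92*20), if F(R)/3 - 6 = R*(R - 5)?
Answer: I*sqrt(67102)/6 ≈ 43.173*I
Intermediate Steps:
F(R) = 18 + 3*R*(-5 + R) (F(R) = 18 + 3*(R*(R - 5)) = 18 + 3*(R*(-5 + R)) = 18 + 3*R*(-5 + R))
H(u, s) = (67 - 15*s + 3*s**2)/(-66 + s) (H(u, s) = (49 + (18 - 15*s + 3*s**2))/(-66 + s) = (67 - 15*s + 3*s**2)/(-66 + s))
sqrt(H(-132, -24) - 92*20) = sqrt((67 - 15*(-24) + 3*(-24)**2)/(-66 - 24) - 92*20) = sqrt((67 + 360 + 3*576)/(-90) - 1840) = sqrt(-(67 + 360 + 1728)/90 - 1840) = sqrt(-1/90*2155 - 1840) = sqrt(-431/18 - 1840) = sqrt(-33551/18) = I*sqrt(67102)/6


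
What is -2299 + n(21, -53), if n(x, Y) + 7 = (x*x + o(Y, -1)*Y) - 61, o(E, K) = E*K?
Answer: -4735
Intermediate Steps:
n(x, Y) = -68 + x**2 - Y**2 (n(x, Y) = -7 + ((x*x + (Y*(-1))*Y) - 61) = -7 + ((x**2 + (-Y)*Y) - 61) = -7 + ((x**2 - Y**2) - 61) = -7 + (-61 + x**2 - Y**2) = -68 + x**2 - Y**2)
-2299 + n(21, -53) = -2299 + (-68 + 21**2 - 1*(-53)**2) = -2299 + (-68 + 441 - 1*2809) = -2299 + (-68 + 441 - 2809) = -2299 - 2436 = -4735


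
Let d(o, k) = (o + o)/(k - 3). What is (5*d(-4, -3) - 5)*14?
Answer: 70/3 ≈ 23.333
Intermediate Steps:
d(o, k) = 2*o/(-3 + k) (d(o, k) = (2*o)/(-3 + k) = 2*o/(-3 + k))
(5*d(-4, -3) - 5)*14 = (5*(2*(-4)/(-3 - 3)) - 5)*14 = (5*(2*(-4)/(-6)) - 5)*14 = (5*(2*(-4)*(-⅙)) - 5)*14 = (5*(4/3) - 5)*14 = (20/3 - 5)*14 = (5/3)*14 = 70/3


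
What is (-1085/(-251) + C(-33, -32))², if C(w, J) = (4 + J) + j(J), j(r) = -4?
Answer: 48260809/63001 ≈ 766.03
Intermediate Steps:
C(w, J) = J (C(w, J) = (4 + J) - 4 = J)
(-1085/(-251) + C(-33, -32))² = (-1085/(-251) - 32)² = (-1085*(-1/251) - 32)² = (1085/251 - 32)² = (-6947/251)² = 48260809/63001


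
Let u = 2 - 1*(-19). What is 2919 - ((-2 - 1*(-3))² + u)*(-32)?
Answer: 3623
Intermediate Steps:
u = 21 (u = 2 + 19 = 21)
2919 - ((-2 - 1*(-3))² + u)*(-32) = 2919 - ((-2 - 1*(-3))² + 21)*(-32) = 2919 - ((-2 + 3)² + 21)*(-32) = 2919 - (1² + 21)*(-32) = 2919 - (1 + 21)*(-32) = 2919 - 22*(-32) = 2919 - 1*(-704) = 2919 + 704 = 3623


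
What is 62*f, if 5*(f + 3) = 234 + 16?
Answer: 2914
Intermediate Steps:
f = 47 (f = -3 + (234 + 16)/5 = -3 + (⅕)*250 = -3 + 50 = 47)
62*f = 62*47 = 2914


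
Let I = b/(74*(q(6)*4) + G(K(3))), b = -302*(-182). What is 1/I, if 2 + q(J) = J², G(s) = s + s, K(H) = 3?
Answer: 5035/27482 ≈ 0.18321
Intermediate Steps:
G(s) = 2*s
q(J) = -2 + J²
b = 54964
I = 27482/5035 (I = 54964/(74*((-2 + 6²)*4) + 2*3) = 54964/(74*((-2 + 36)*4) + 6) = 54964/(74*(34*4) + 6) = 54964/(74*136 + 6) = 54964/(10064 + 6) = 54964/10070 = 54964*(1/10070) = 27482/5035 ≈ 5.4582)
1/I = 1/(27482/5035) = 5035/27482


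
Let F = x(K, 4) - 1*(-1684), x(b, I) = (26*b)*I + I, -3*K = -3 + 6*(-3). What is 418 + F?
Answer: 2834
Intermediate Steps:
K = 7 (K = -(-3 + 6*(-3))/3 = -(-3 - 18)/3 = -⅓*(-21) = 7)
x(b, I) = I + 26*I*b (x(b, I) = 26*I*b + I = I + 26*I*b)
F = 2416 (F = 4*(1 + 26*7) - 1*(-1684) = 4*(1 + 182) + 1684 = 4*183 + 1684 = 732 + 1684 = 2416)
418 + F = 418 + 2416 = 2834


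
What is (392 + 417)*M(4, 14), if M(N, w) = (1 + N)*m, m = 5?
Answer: 20225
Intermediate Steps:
M(N, w) = 5 + 5*N (M(N, w) = (1 + N)*5 = 5 + 5*N)
(392 + 417)*M(4, 14) = (392 + 417)*(5 + 5*4) = 809*(5 + 20) = 809*25 = 20225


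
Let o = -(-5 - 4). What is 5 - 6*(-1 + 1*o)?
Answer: -43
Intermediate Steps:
o = 9 (o = -1*(-9) = 9)
5 - 6*(-1 + 1*o) = 5 - 6*(-1 + 1*9) = 5 - 6*(-1 + 9) = 5 - 6*8 = 5 - 48 = -43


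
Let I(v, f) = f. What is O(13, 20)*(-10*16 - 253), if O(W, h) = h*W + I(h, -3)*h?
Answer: -82600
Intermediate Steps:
O(W, h) = -3*h + W*h (O(W, h) = h*W - 3*h = W*h - 3*h = -3*h + W*h)
O(13, 20)*(-10*16 - 253) = (20*(-3 + 13))*(-10*16 - 253) = (20*10)*(-160 - 253) = 200*(-413) = -82600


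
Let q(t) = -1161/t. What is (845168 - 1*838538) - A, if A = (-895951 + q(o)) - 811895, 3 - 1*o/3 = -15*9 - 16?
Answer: 264029691/154 ≈ 1.7145e+6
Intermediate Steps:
o = 462 (o = 9 - 3*(-15*9 - 16) = 9 - 3*(-135 - 16) = 9 - 3*(-151) = 9 + 453 = 462)
A = -263008671/154 (A = (-895951 - 1161/462) - 811895 = (-895951 - 1161*1/462) - 811895 = (-895951 - 387/154) - 811895 = -137976841/154 - 811895 = -263008671/154 ≈ -1.7078e+6)
(845168 - 1*838538) - A = (845168 - 1*838538) - 1*(-263008671/154) = (845168 - 838538) + 263008671/154 = 6630 + 263008671/154 = 264029691/154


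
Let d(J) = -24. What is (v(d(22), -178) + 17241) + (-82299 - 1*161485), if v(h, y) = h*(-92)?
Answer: -224335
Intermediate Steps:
v(h, y) = -92*h
(v(d(22), -178) + 17241) + (-82299 - 1*161485) = (-92*(-24) + 17241) + (-82299 - 1*161485) = (2208 + 17241) + (-82299 - 161485) = 19449 - 243784 = -224335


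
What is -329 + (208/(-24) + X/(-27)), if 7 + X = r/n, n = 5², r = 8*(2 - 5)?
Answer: -227726/675 ≈ -337.37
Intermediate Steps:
r = -24 (r = 8*(-3) = -24)
n = 25
X = -199/25 (X = -7 - 24/25 = -199/25 ≈ -7.9600)
-329 + (208/(-24) + X/(-27)) = -329 + (208/(-24) - 199/25/(-27)) = -329 + (208*(-1/24) - 199/25*(-1/27)) = -329 + (-26/3 + 199/675) = -329 - 5651/675 = -227726/675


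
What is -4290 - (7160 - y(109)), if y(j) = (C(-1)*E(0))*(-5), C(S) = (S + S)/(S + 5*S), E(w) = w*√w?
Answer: -11450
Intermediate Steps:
E(w) = w^(3/2)
C(S) = ⅓ (C(S) = (2*S)/((6*S)) = (2*S)*(1/(6*S)) = ⅓)
y(j) = 0 (y(j) = (0^(3/2)/3)*(-5) = ((⅓)*0)*(-5) = 0*(-5) = 0)
-4290 - (7160 - y(109)) = -4290 - (7160 - 1*0) = -4290 - (7160 + 0) = -4290 - 1*7160 = -4290 - 7160 = -11450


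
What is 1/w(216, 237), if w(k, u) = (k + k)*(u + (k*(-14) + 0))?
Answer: -1/1203984 ≈ -8.3058e-7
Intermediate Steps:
w(k, u) = 2*k*(u - 14*k) (w(k, u) = (2*k)*(u + (-14*k + 0)) = (2*k)*(u - 14*k) = 2*k*(u - 14*k))
1/w(216, 237) = 1/(2*216*(237 - 14*216)) = 1/(2*216*(237 - 3024)) = 1/(2*216*(-2787)) = 1/(-1203984) = -1/1203984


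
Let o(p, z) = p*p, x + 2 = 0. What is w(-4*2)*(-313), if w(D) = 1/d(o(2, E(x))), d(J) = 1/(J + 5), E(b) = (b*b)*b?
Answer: -2817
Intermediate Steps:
x = -2 (x = -2 + 0 = -2)
E(b) = b³ (E(b) = b²*b = b³)
o(p, z) = p²
d(J) = 1/(5 + J)
w(D) = 9 (w(D) = 1/(1/(5 + 2²)) = 1/(1/(5 + 4)) = 1/(1/9) = 1/(⅑) = 9)
w(-4*2)*(-313) = 9*(-313) = -2817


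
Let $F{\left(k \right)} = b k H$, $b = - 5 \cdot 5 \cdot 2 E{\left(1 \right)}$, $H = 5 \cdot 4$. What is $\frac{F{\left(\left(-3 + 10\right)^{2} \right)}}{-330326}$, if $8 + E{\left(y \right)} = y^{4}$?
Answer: $- \frac{171500}{165163} \approx -1.0384$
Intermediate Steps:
$H = 20$
$E{\left(y \right)} = -8 + y^{4}$
$b = 350$ ($b = - 5 \cdot 5 \cdot 2 \left(-8 + 1^{4}\right) = \left(-5\right) 10 \left(-8 + 1\right) = \left(-50\right) \left(-7\right) = 350$)
$F{\left(k \right)} = 7000 k$ ($F{\left(k \right)} = 350 k 20 = 7000 k$)
$\frac{F{\left(\left(-3 + 10\right)^{2} \right)}}{-330326} = \frac{7000 \left(-3 + 10\right)^{2}}{-330326} = 7000 \cdot 7^{2} \left(- \frac{1}{330326}\right) = 7000 \cdot 49 \left(- \frac{1}{330326}\right) = 343000 \left(- \frac{1}{330326}\right) = - \frac{171500}{165163}$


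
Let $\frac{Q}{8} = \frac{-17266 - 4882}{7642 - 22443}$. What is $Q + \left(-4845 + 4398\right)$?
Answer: $- \frac{6438863}{14801} \approx -435.03$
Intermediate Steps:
$Q = \frac{177184}{14801}$ ($Q = 8 \frac{-17266 - 4882}{7642 - 22443} = 8 \left(- \frac{22148}{-14801}\right) = 8 \left(\left(-22148\right) \left(- \frac{1}{14801}\right)\right) = 8 \cdot \frac{22148}{14801} = \frac{177184}{14801} \approx 11.971$)
$Q + \left(-4845 + 4398\right) = \frac{177184}{14801} + \left(-4845 + 4398\right) = \frac{177184}{14801} - 447 = - \frac{6438863}{14801}$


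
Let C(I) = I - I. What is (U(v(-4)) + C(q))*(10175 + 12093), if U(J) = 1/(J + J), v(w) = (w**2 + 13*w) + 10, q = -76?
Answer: -5567/13 ≈ -428.23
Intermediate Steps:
C(I) = 0
v(w) = 10 + w**2 + 13*w
U(J) = 1/(2*J)
(U(v(-4)) + C(q))*(10175 + 12093) = (1/(2*(10 + (-4)**2 + 13*(-4))) + 0)*(10175 + 12093) = (1/(2*(10 + 16 - 52)) + 0)*22268 = ((1/2)/(-26) + 0)*22268 = ((1/2)*(-1/26) + 0)*22268 = (-1/52 + 0)*22268 = -1/52*22268 = -5567/13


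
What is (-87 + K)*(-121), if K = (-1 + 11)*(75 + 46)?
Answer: -135883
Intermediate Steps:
K = 1210 (K = 10*121 = 1210)
(-87 + K)*(-121) = (-87 + 1210)*(-121) = 1123*(-121) = -135883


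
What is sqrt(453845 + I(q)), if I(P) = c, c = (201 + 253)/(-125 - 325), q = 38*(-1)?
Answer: sqrt(102114898)/15 ≈ 673.68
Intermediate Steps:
q = -38
c = -227/225 (c = 454/(-450) = 454*(-1/450) = -227/225 ≈ -1.0089)
I(P) = -227/225
sqrt(453845 + I(q)) = sqrt(453845 - 227/225) = sqrt(102114898/225) = sqrt(102114898)/15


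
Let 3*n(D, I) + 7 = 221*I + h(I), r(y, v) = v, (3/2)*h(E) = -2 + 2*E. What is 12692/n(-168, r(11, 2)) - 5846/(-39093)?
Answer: 4473167618/51172737 ≈ 87.413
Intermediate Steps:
h(E) = -4/3 + 4*E/3 (h(E) = 2*(-2 + 2*E)/3 = -4/3 + 4*E/3)
n(D, I) = -25/9 + 667*I/9 (n(D, I) = -7/3 + (221*I + (-4/3 + 4*I/3))/3 = -7/3 + (-4/3 + 667*I/3)/3 = -7/3 + (-4/9 + 667*I/9) = -25/9 + 667*I/9)
12692/n(-168, r(11, 2)) - 5846/(-39093) = 12692/(-25/9 + (667/9)*2) - 5846/(-39093) = 12692/(-25/9 + 1334/9) - 5846*(-1/39093) = 12692/(1309/9) + 5846/39093 = 12692*(9/1309) + 5846/39093 = 114228/1309 + 5846/39093 = 4473167618/51172737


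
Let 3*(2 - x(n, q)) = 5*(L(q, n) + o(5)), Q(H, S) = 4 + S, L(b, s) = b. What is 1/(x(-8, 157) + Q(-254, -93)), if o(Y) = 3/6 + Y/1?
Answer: -6/2147 ≈ -0.0027946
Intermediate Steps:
o(Y) = 1/2 + Y (o(Y) = 3*(1/6) + Y*1 = 1/2 + Y)
x(n, q) = -43/6 - 5*q/3 (x(n, q) = 2 - 5*(q + (1/2 + 5))/3 = 2 - 5*(q + 11/2)/3 = 2 - 5*(11/2 + q)/3 = 2 - (55/2 + 5*q)/3 = 2 + (-55/6 - 5*q/3) = -43/6 - 5*q/3)
1/(x(-8, 157) + Q(-254, -93)) = 1/((-43/6 - 5/3*157) + (4 - 93)) = 1/((-43/6 - 785/3) - 89) = 1/(-1613/6 - 89) = 1/(-2147/6) = -6/2147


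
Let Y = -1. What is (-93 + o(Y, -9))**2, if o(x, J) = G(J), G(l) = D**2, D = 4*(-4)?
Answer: 26569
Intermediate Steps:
D = -16
G(l) = 256 (G(l) = (-16)**2 = 256)
o(x, J) = 256
(-93 + o(Y, -9))**2 = (-93 + 256)**2 = 163**2 = 26569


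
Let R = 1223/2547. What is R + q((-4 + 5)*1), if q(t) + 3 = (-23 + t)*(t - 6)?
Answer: 273752/2547 ≈ 107.48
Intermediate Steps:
q(t) = -3 + (-23 + t)*(-6 + t) (q(t) = -3 + (-23 + t)*(t - 6) = -3 + (-23 + t)*(-6 + t))
R = 1223/2547 (R = 1223*(1/2547) = 1223/2547 ≈ 0.48017)
R + q((-4 + 5)*1) = 1223/2547 + (135 + ((-4 + 5)*1)**2 - 29*(-4 + 5)) = 1223/2547 + (135 + (1*1)**2 - 29) = 1223/2547 + (135 + 1**2 - 29*1) = 1223/2547 + (135 + 1 - 29) = 1223/2547 + 107 = 273752/2547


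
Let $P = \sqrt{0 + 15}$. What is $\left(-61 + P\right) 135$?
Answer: $-8235 + 135 \sqrt{15} \approx -7712.1$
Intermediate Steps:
$P = \sqrt{15} \approx 3.873$
$\left(-61 + P\right) 135 = \left(-61 + \sqrt{15}\right) 135 = -8235 + 135 \sqrt{15}$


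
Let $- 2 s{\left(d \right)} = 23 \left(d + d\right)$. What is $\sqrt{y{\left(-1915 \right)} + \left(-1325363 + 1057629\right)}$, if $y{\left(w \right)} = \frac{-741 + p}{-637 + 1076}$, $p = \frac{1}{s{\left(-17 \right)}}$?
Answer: $\frac{2 i \sqrt{1972099524716326}}{171649} \approx 517.43 i$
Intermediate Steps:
$s{\left(d \right)} = - 23 d$ ($s{\left(d \right)} = - \frac{23 \left(d + d\right)}{2} = - \frac{23 \cdot 2 d}{2} = - \frac{46 d}{2} = - 23 d$)
$p = \frac{1}{391}$ ($p = \frac{1}{\left(-23\right) \left(-17\right)} = \frac{1}{391} \approx 0.0025575$)
$y{\left(w \right)} = - \frac{289730}{171649}$ ($y{\left(w \right)} = \frac{-741 + \frac{1}{391}}{-637 + 1076} = - \frac{289730}{391 \cdot 439} = \left(- \frac{289730}{391}\right) \frac{1}{439} = - \frac{289730}{171649}$)
$\sqrt{y{\left(-1915 \right)} + \left(-1325363 + 1057629\right)} = \sqrt{- \frac{289730}{171649} + \left(-1325363 + 1057629\right)} = \sqrt{- \frac{289730}{171649} - 267734} = \sqrt{- \frac{45956563096}{171649}} = \frac{2 i \sqrt{1972099524716326}}{171649}$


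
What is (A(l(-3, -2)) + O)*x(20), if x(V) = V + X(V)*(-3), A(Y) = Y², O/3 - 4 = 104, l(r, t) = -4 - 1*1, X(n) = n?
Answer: -13960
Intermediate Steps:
l(r, t) = -5 (l(r, t) = -4 - 1 = -5)
O = 324 (O = 12 + 3*104 = 12 + 312 = 324)
x(V) = -2*V (x(V) = V + V*(-3) = V - 3*V = -2*V)
(A(l(-3, -2)) + O)*x(20) = ((-5)² + 324)*(-2*20) = (25 + 324)*(-40) = 349*(-40) = -13960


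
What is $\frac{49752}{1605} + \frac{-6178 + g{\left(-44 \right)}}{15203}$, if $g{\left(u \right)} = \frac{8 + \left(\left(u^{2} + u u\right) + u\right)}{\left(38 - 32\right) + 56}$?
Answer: $\frac{7714487112}{252141755} \approx 30.596$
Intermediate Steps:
$g{\left(u \right)} = \frac{4}{31} + \frac{u^{2}}{31} + \frac{u}{62}$ ($g{\left(u \right)} = \frac{8 + \left(\left(u^{2} + u^{2}\right) + u\right)}{6 + 56} = \frac{8 + \left(2 u^{2} + u\right)}{62} = \left(8 + \left(u + 2 u^{2}\right)\right) \frac{1}{62} = \left(8 + u + 2 u^{2}\right) \frac{1}{62} = \frac{4}{31} + \frac{u^{2}}{31} + \frac{u}{62}$)
$\frac{49752}{1605} + \frac{-6178 + g{\left(-44 \right)}}{15203} = \frac{49752}{1605} + \frac{-6178 + \left(\frac{4}{31} + \frac{\left(-44\right)^{2}}{31} + \frac{1}{62} \left(-44\right)\right)}{15203} = 49752 \cdot \frac{1}{1605} + \left(-6178 + \left(\frac{4}{31} + \frac{1}{31} \cdot 1936 - \frac{22}{31}\right)\right) \frac{1}{15203} = \frac{16584}{535} + \left(-6178 + \left(\frac{4}{31} + \frac{1936}{31} - \frac{22}{31}\right)\right) \frac{1}{15203} = \frac{16584}{535} + \left(-6178 + \frac{1918}{31}\right) \frac{1}{15203} = \frac{16584}{535} - \frac{189600}{471293} = \frac{7714487112}{252141755}$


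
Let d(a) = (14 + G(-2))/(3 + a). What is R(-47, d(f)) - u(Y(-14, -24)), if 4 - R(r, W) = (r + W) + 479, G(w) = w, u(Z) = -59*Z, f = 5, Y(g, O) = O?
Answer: -3691/2 ≈ -1845.5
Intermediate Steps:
d(a) = 12/(3 + a) (d(a) = (14 - 2)/(3 + a) = 12/(3 + a))
R(r, W) = -475 - W - r (R(r, W) = 4 - ((r + W) + 479) = 4 - ((W + r) + 479) = 4 - (479 + W + r) = 4 + (-479 - W - r) = -475 - W - r)
R(-47, d(f)) - u(Y(-14, -24)) = (-475 - 12/(3 + 5) - 1*(-47)) - (-59)*(-24) = (-475 - 12/8 + 47) - 1*1416 = (-475 - 12/8 + 47) - 1416 = (-475 - 1*3/2 + 47) - 1416 = (-475 - 3/2 + 47) - 1416 = -859/2 - 1416 = -3691/2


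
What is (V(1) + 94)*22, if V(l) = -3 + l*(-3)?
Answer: 1936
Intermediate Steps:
V(l) = -3 - 3*l
(V(1) + 94)*22 = ((-3 - 3*1) + 94)*22 = ((-3 - 3) + 94)*22 = (-6 + 94)*22 = 88*22 = 1936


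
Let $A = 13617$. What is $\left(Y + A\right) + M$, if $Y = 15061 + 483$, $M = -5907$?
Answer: $23254$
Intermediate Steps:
$Y = 15544$
$\left(Y + A\right) + M = \left(15544 + 13617\right) - 5907 = 29161 - 5907 = 23254$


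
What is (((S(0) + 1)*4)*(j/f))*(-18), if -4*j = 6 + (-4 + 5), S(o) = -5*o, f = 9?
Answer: 14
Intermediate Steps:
j = -7/4 (j = -(6 + (-4 + 5))/4 = -(6 + 1)/4 = -1/4*7 = -7/4 ≈ -1.7500)
(((S(0) + 1)*4)*(j/f))*(-18) = (((-5*0 + 1)*4)*(-7/4/9))*(-18) = (((0 + 1)*4)*(-7/4*1/9))*(-18) = ((1*4)*(-7/36))*(-18) = (4*(-7/36))*(-18) = -7/9*(-18) = 14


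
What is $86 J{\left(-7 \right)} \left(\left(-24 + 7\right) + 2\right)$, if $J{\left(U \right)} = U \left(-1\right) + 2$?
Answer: $-11610$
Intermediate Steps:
$J{\left(U \right)} = 2 - U$ ($J{\left(U \right)} = - U + 2 = 2 - U$)
$86 J{\left(-7 \right)} \left(\left(-24 + 7\right) + 2\right) = 86 \left(2 - -7\right) \left(\left(-24 + 7\right) + 2\right) = 86 \left(2 + 7\right) \left(-17 + 2\right) = 86 \cdot 9 \left(-15\right) = 774 \left(-15\right) = -11610$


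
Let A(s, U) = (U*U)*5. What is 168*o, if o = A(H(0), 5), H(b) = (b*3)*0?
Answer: 21000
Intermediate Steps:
H(b) = 0 (H(b) = (3*b)*0 = 0)
A(s, U) = 5*U² (A(s, U) = U²*5 = 5*U²)
o = 125 (o = 5*5² = 5*25 = 125)
168*o = 168*125 = 21000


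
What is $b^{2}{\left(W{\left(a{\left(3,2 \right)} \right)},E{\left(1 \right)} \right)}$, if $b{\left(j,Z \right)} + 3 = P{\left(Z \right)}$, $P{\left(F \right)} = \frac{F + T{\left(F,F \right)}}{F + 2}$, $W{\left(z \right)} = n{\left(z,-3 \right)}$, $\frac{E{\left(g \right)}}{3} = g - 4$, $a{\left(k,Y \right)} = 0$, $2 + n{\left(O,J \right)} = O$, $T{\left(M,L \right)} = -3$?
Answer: $\frac{81}{49} \approx 1.6531$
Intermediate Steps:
$n{\left(O,J \right)} = -2 + O$
$E{\left(g \right)} = -12 + 3 g$ ($E{\left(g \right)} = 3 \left(g - 4\right) = 3 \left(-4 + g\right) = -12 + 3 g$)
$W{\left(z \right)} = -2 + z$
$P{\left(F \right)} = \frac{-3 + F}{2 + F}$ ($P{\left(F \right)} = \frac{F - 3}{F + 2} = \frac{-3 + F}{2 + F}$)
$b{\left(j,Z \right)} = -3 + \frac{-3 + Z}{2 + Z}$
$b^{2}{\left(W{\left(a{\left(3,2 \right)} \right)},E{\left(1 \right)} \right)} = \left(\frac{-9 - 2 \left(-12 + 3 \cdot 1\right)}{2 + \left(-12 + 3 \cdot 1\right)}\right)^{2} = \left(\frac{-9 - 2 \left(-12 + 3\right)}{2 + \left(-12 + 3\right)}\right)^{2} = \left(\frac{-9 - -18}{2 - 9}\right)^{2} = \left(\frac{-9 + 18}{-7}\right)^{2} = \left(\left(- \frac{1}{7}\right) 9\right)^{2} = \left(- \frac{9}{7}\right)^{2} = \frac{81}{49}$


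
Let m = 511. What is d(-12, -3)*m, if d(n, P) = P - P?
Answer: 0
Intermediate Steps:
d(n, P) = 0
d(-12, -3)*m = 0*511 = 0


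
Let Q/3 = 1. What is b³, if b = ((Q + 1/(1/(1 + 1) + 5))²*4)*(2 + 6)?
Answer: 60236288000000/1771561 ≈ 3.4002e+7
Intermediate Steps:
Q = 3 (Q = 3*1 = 3)
b = 39200/121 (b = ((3 + 1/(1/(1 + 1) + 5))²*4)*(2 + 6) = ((3 + 1/(1/2 + 5))²*4)*8 = ((3 + 1/(½ + 5))²*4)*8 = ((3 + 1/(11/2))²*4)*8 = ((3 + 2/11)²*4)*8 = ((35/11)²*4)*8 = ((1225/121)*4)*8 = (4900/121)*8 = 39200/121 ≈ 323.97)
b³ = (39200/121)³ = 60236288000000/1771561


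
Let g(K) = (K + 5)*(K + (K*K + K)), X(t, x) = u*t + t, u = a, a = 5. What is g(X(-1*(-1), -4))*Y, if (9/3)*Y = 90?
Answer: 15840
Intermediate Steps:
Y = 30 (Y = (1/3)*90 = 30)
u = 5
X(t, x) = 6*t (X(t, x) = 5*t + t = 6*t)
g(K) = (5 + K)*(K**2 + 2*K) (g(K) = (5 + K)*(K + (K**2 + K)) = (5 + K)*(K + (K + K**2)) = (5 + K)*(K**2 + 2*K))
g(X(-1*(-1), -4))*Y = ((6*(-1*(-1)))*(10 + (6*(-1*(-1)))**2 + 7*(6*(-1*(-1)))))*30 = ((6*1)*(10 + (6*1)**2 + 7*(6*1)))*30 = (6*(10 + 6**2 + 7*6))*30 = (6*(10 + 36 + 42))*30 = (6*88)*30 = 528*30 = 15840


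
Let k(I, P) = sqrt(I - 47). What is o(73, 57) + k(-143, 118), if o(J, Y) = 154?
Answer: 154 + I*sqrt(190) ≈ 154.0 + 13.784*I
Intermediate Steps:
k(I, P) = sqrt(-47 + I)
o(73, 57) + k(-143, 118) = 154 + sqrt(-47 - 143) = 154 + sqrt(-190) = 154 + I*sqrt(190)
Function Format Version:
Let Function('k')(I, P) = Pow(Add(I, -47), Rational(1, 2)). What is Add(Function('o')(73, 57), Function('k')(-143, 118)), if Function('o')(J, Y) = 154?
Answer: Add(154, Mul(I, Pow(190, Rational(1, 2)))) ≈ Add(154.00, Mul(13.784, I))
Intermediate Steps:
Function('k')(I, P) = Pow(Add(-47, I), Rational(1, 2))
Add(Function('o')(73, 57), Function('k')(-143, 118)) = Add(154, Pow(Add(-47, -143), Rational(1, 2))) = Add(154, Pow(-190, Rational(1, 2))) = Add(154, Mul(I, Pow(190, Rational(1, 2))))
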